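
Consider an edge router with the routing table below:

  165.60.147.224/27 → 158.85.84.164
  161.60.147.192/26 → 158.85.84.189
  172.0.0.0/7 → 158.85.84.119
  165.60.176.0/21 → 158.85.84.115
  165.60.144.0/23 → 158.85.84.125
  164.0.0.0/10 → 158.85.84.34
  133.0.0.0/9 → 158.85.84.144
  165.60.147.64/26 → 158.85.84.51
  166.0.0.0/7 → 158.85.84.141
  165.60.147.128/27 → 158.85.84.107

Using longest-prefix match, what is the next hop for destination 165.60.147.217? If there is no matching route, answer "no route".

No entry's prefix contains 165.60.147.217; there is no default route.

no route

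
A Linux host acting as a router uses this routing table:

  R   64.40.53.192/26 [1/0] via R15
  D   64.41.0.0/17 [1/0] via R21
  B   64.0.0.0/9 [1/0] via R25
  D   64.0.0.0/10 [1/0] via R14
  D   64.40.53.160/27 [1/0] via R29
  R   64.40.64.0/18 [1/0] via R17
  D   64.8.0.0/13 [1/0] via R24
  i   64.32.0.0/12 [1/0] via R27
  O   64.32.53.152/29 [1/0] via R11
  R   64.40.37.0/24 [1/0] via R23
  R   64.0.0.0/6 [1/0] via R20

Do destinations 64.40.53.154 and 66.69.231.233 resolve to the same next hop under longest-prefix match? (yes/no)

64.40.53.154: longest match 64.32.0.0/12 -> R27
66.69.231.233: longest match 64.0.0.0/6 -> R20

no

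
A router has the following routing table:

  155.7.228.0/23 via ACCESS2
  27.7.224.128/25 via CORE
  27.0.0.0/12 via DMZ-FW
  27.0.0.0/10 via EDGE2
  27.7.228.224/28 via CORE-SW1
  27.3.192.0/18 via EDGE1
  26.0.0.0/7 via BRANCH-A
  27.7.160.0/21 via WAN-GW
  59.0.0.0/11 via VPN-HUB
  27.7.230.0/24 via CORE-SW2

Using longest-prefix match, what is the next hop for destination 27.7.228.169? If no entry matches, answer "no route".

Routes whose prefix contains 27.7.228.169:
  26.0.0.0/7 (26.0.0.0 - 27.255.255.255) -> BRANCH-A
  27.0.0.0/10 (27.0.0.0 - 27.63.255.255) -> EDGE2
  27.0.0.0/12 (27.0.0.0 - 27.15.255.255) -> DMZ-FW
More-specific entries that do NOT match:
  27.7.228.224/28 (27.7.228.224 - 27.7.228.239) does not contain 27.7.228.169
  27.7.224.128/25 (27.7.224.128 - 27.7.224.255) does not contain 27.7.228.169
  27.7.230.0/24 (27.7.230.0 - 27.7.230.255) does not contain 27.7.228.169
  155.7.228.0/23 (155.7.228.0 - 155.7.229.255) does not contain 27.7.228.169
  27.7.160.0/21 (27.7.160.0 - 27.7.167.255) does not contain 27.7.228.169
  27.3.192.0/18 (27.3.192.0 - 27.3.255.255) does not contain 27.7.228.169
Longest matching prefix is /12 -> next hop DMZ-FW.

DMZ-FW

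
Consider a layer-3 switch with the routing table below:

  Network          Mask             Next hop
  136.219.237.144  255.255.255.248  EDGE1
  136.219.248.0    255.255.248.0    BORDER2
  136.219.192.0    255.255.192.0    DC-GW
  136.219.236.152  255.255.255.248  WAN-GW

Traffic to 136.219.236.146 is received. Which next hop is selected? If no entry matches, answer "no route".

DC-GW

Routes whose prefix contains 136.219.236.146:
  136.219.192.0/18 (136.219.192.0 - 136.219.255.255) -> DC-GW
More-specific entries that do NOT match:
  136.219.237.144/29 (136.219.237.144 - 136.219.237.151) does not contain 136.219.236.146
  136.219.236.152/29 (136.219.236.152 - 136.219.236.159) does not contain 136.219.236.146
  136.219.248.0/21 (136.219.248.0 - 136.219.255.255) does not contain 136.219.236.146
Longest matching prefix is /18 -> next hop DC-GW.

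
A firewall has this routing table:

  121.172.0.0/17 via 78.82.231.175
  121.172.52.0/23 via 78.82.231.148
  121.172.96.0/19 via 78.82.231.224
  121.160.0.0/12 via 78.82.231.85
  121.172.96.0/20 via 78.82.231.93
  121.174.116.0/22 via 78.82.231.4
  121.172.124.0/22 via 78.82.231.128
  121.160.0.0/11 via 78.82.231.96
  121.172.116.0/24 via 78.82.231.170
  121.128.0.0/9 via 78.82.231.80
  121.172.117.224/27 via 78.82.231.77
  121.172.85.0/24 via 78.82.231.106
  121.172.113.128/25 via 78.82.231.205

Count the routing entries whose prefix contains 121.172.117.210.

5

Prefixes containing 121.172.117.210:
  121.128.0.0/9 (121.128.0.0 - 121.255.255.255)
  121.160.0.0/11 (121.160.0.0 - 121.191.255.255)
  121.160.0.0/12 (121.160.0.0 - 121.175.255.255)
  121.172.0.0/17 (121.172.0.0 - 121.172.127.255)
  121.172.96.0/19 (121.172.96.0 - 121.172.127.255)
Total matching entries: 5.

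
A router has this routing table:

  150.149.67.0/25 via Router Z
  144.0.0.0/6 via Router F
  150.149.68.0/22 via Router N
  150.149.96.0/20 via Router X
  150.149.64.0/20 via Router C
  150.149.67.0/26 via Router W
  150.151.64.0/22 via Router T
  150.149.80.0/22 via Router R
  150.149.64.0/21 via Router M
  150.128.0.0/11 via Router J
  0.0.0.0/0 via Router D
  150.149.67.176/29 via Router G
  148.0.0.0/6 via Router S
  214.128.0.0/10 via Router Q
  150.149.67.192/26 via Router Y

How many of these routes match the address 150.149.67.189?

Prefixes containing 150.149.67.189:
  0.0.0.0/0 (default, matches everything)
  148.0.0.0/6 (148.0.0.0 - 151.255.255.255)
  150.128.0.0/11 (150.128.0.0 - 150.159.255.255)
  150.149.64.0/20 (150.149.64.0 - 150.149.79.255)
  150.149.64.0/21 (150.149.64.0 - 150.149.71.255)
Total matching entries: 5.

5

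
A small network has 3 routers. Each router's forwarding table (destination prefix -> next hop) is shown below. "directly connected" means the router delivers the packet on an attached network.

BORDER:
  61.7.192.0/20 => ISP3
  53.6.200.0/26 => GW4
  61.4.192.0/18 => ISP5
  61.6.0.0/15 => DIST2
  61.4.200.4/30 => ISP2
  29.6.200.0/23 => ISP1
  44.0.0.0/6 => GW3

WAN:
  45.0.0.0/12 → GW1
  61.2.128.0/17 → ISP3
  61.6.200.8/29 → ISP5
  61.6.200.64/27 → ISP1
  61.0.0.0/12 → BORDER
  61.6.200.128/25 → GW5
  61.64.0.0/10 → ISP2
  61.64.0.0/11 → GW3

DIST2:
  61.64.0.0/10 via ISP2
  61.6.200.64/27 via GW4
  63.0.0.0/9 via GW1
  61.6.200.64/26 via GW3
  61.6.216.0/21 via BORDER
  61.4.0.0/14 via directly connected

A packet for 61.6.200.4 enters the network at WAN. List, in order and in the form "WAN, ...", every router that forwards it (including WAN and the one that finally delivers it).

WAN, BORDER, DIST2

At WAN: longest match for 61.6.200.4 is 61.0.0.0/12 -> BORDER
At BORDER: longest match for 61.6.200.4 is 61.6.0.0/15 -> DIST2
At DIST2: longest match for 61.6.200.4 is 61.4.0.0/14 -> directly connected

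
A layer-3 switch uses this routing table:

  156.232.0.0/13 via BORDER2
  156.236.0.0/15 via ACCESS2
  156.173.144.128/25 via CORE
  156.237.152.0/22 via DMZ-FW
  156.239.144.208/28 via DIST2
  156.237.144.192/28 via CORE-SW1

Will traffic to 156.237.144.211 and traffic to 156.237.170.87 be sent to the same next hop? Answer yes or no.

156.237.144.211: longest match 156.236.0.0/15 -> ACCESS2
156.237.170.87: longest match 156.236.0.0/15 -> ACCESS2

yes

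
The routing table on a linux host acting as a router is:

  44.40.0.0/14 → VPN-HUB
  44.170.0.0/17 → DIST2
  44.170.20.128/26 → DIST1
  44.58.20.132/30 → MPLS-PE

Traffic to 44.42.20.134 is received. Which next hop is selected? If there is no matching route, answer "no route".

Routes whose prefix contains 44.42.20.134:
  44.40.0.0/14 (44.40.0.0 - 44.43.255.255) -> VPN-HUB
More-specific entries that do NOT match:
  44.58.20.132/30 (44.58.20.132 - 44.58.20.135) does not contain 44.42.20.134
  44.170.20.128/26 (44.170.20.128 - 44.170.20.191) does not contain 44.42.20.134
  44.170.0.0/17 (44.170.0.0 - 44.170.127.255) does not contain 44.42.20.134
Longest matching prefix is /14 -> next hop VPN-HUB.

VPN-HUB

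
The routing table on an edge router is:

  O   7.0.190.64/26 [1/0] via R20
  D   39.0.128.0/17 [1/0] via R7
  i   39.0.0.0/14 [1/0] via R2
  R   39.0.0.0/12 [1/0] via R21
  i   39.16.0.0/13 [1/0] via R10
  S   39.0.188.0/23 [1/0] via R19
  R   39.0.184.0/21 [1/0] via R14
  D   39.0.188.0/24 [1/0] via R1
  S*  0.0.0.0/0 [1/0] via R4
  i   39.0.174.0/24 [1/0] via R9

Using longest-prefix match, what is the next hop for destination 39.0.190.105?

R14

Routes whose prefix contains 39.0.190.105:
  0.0.0.0/0 (default, matches everything) -> R4
  39.0.0.0/12 (39.0.0.0 - 39.15.255.255) -> R21
  39.0.0.0/14 (39.0.0.0 - 39.3.255.255) -> R2
  39.0.128.0/17 (39.0.128.0 - 39.0.255.255) -> R7
  39.0.184.0/21 (39.0.184.0 - 39.0.191.255) -> R14
More-specific entries that do NOT match:
  7.0.190.64/26 (7.0.190.64 - 7.0.190.127) does not contain 39.0.190.105
  39.0.188.0/24 (39.0.188.0 - 39.0.188.255) does not contain 39.0.190.105
  39.0.174.0/24 (39.0.174.0 - 39.0.174.255) does not contain 39.0.190.105
  39.0.188.0/23 (39.0.188.0 - 39.0.189.255) does not contain 39.0.190.105
Longest matching prefix is /21 -> next hop R14.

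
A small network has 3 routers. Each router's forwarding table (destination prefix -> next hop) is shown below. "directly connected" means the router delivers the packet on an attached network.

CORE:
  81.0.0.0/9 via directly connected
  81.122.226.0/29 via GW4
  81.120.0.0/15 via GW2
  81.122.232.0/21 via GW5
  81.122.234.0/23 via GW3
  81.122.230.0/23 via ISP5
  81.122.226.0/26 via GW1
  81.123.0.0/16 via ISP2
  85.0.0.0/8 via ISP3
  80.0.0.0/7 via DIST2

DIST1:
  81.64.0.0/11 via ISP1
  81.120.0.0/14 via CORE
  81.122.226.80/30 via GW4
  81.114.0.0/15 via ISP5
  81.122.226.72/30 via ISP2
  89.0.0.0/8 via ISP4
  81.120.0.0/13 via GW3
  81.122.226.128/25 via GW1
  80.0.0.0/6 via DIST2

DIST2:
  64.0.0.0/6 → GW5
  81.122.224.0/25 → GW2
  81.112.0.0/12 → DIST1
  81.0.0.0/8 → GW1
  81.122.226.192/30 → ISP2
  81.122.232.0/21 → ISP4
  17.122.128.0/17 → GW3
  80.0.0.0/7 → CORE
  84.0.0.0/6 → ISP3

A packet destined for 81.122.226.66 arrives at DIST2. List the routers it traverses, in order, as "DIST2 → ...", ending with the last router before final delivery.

At DIST2: longest match for 81.122.226.66 is 81.112.0.0/12 -> DIST1
At DIST1: longest match for 81.122.226.66 is 81.120.0.0/14 -> CORE
At CORE: longest match for 81.122.226.66 is 81.0.0.0/9 -> directly connected

DIST2 → DIST1 → CORE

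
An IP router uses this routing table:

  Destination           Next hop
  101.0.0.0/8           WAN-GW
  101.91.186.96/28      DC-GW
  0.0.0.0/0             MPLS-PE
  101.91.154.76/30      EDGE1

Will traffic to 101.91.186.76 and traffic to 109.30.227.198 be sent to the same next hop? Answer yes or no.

no

101.91.186.76: longest match 101.0.0.0/8 -> WAN-GW
109.30.227.198: longest match 0.0.0.0/0 -> MPLS-PE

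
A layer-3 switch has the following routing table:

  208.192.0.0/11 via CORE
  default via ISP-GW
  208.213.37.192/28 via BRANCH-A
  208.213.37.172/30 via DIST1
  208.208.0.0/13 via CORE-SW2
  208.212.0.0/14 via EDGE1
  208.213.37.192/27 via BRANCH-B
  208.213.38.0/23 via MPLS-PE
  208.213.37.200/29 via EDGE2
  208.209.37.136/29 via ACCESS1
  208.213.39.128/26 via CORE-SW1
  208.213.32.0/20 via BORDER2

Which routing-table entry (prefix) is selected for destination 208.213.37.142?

208.213.32.0/20

Entries matching 208.213.37.142:
  0.0.0.0/0 (default, matches everything)
  208.192.0.0/11 (208.192.0.0 - 208.223.255.255)
  208.208.0.0/13 (208.208.0.0 - 208.215.255.255)
  208.212.0.0/14 (208.212.0.0 - 208.215.255.255)
  208.213.32.0/20 (208.213.32.0 - 208.213.47.255)
Most specific is 208.213.32.0/20.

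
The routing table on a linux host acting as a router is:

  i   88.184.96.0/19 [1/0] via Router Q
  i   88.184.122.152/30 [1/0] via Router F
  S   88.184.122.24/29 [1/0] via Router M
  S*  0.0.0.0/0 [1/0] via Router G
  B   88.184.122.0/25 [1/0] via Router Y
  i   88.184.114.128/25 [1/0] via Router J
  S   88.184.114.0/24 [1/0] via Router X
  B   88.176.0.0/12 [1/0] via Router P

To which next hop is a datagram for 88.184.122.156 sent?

Router Q

Routes whose prefix contains 88.184.122.156:
  0.0.0.0/0 (default, matches everything) -> Router G
  88.176.0.0/12 (88.176.0.0 - 88.191.255.255) -> Router P
  88.184.96.0/19 (88.184.96.0 - 88.184.127.255) -> Router Q
More-specific entries that do NOT match:
  88.184.122.152/30 (88.184.122.152 - 88.184.122.155) does not contain 88.184.122.156
  88.184.122.24/29 (88.184.122.24 - 88.184.122.31) does not contain 88.184.122.156
  88.184.122.0/25 (88.184.122.0 - 88.184.122.127) does not contain 88.184.122.156
  88.184.114.128/25 (88.184.114.128 - 88.184.114.255) does not contain 88.184.122.156
  88.184.114.0/24 (88.184.114.0 - 88.184.114.255) does not contain 88.184.122.156
Longest matching prefix is /19 -> next hop Router Q.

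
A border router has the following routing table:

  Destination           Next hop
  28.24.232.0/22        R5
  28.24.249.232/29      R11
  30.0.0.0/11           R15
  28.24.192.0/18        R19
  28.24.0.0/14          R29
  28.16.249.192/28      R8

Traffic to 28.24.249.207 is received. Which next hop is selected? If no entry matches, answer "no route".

Routes whose prefix contains 28.24.249.207:
  28.24.0.0/14 (28.24.0.0 - 28.27.255.255) -> R29
  28.24.192.0/18 (28.24.192.0 - 28.24.255.255) -> R19
More-specific entries that do NOT match:
  28.24.249.232/29 (28.24.249.232 - 28.24.249.239) does not contain 28.24.249.207
  28.16.249.192/28 (28.16.249.192 - 28.16.249.207) does not contain 28.24.249.207
  28.24.232.0/22 (28.24.232.0 - 28.24.235.255) does not contain 28.24.249.207
Longest matching prefix is /18 -> next hop R19.

R19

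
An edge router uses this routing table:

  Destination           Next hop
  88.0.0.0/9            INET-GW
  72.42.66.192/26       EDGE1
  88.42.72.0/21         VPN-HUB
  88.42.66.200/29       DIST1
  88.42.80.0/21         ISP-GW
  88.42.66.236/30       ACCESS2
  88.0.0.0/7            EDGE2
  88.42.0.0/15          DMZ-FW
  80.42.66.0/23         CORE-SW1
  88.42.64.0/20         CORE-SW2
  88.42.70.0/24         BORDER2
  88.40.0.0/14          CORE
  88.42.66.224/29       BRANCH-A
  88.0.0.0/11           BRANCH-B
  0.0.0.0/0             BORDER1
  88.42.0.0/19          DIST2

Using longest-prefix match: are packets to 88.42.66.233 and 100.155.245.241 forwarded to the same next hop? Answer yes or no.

88.42.66.233: longest match 88.42.64.0/20 -> CORE-SW2
100.155.245.241: longest match 0.0.0.0/0 -> BORDER1

no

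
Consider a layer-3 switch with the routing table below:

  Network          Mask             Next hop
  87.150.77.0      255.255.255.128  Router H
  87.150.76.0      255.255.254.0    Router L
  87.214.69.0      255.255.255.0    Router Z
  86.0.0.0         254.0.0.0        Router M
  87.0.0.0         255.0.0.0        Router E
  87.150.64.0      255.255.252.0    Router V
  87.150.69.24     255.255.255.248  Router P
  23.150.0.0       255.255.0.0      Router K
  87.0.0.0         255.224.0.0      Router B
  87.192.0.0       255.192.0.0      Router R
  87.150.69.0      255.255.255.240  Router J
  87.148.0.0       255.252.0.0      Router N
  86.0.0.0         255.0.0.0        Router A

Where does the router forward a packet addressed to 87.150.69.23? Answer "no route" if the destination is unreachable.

Routes whose prefix contains 87.150.69.23:
  86.0.0.0/7 (86.0.0.0 - 87.255.255.255) -> Router M
  87.0.0.0/8 (87.0.0.0 - 87.255.255.255) -> Router E
  87.148.0.0/14 (87.148.0.0 - 87.151.255.255) -> Router N
More-specific entries that do NOT match:
  87.150.69.24/29 (87.150.69.24 - 87.150.69.31) does not contain 87.150.69.23
  87.150.69.0/28 (87.150.69.0 - 87.150.69.15) does not contain 87.150.69.23
  87.150.77.0/25 (87.150.77.0 - 87.150.77.127) does not contain 87.150.69.23
  87.214.69.0/24 (87.214.69.0 - 87.214.69.255) does not contain 87.150.69.23
  87.150.76.0/23 (87.150.76.0 - 87.150.77.255) does not contain 87.150.69.23
  87.150.64.0/22 (87.150.64.0 - 87.150.67.255) does not contain 87.150.69.23
  23.150.0.0/16 (23.150.0.0 - 23.150.255.255) does not contain 87.150.69.23
Longest matching prefix is /14 -> next hop Router N.

Router N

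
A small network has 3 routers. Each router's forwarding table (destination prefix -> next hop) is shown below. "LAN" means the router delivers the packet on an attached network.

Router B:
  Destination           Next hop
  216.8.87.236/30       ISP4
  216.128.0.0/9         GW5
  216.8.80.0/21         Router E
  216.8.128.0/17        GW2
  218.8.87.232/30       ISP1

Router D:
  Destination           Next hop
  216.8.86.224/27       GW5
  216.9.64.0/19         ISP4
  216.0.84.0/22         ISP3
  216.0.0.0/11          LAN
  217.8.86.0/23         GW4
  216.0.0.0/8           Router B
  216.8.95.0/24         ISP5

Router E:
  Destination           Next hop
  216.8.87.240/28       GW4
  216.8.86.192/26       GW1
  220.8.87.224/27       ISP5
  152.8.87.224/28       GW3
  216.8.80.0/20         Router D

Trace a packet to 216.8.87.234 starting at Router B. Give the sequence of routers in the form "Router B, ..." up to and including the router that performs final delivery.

Router B, Router E, Router D

At Router B: longest match for 216.8.87.234 is 216.8.80.0/21 -> Router E
At Router E: longest match for 216.8.87.234 is 216.8.80.0/20 -> Router D
At Router D: longest match for 216.8.87.234 is 216.0.0.0/11 -> LAN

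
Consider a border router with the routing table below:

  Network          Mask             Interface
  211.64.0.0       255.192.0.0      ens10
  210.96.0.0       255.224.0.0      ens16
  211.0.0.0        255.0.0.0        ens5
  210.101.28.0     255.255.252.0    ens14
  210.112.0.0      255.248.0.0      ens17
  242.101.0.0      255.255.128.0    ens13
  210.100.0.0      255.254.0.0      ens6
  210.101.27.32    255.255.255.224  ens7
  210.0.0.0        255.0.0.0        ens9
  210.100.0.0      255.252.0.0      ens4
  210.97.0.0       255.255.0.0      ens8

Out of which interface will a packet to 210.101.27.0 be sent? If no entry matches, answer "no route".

Routes whose prefix contains 210.101.27.0:
  210.0.0.0/8 (210.0.0.0 - 210.255.255.255) -> ens9
  210.96.0.0/11 (210.96.0.0 - 210.127.255.255) -> ens16
  210.100.0.0/14 (210.100.0.0 - 210.103.255.255) -> ens4
  210.100.0.0/15 (210.100.0.0 - 210.101.255.255) -> ens6
More-specific entries that do NOT match:
  210.101.27.32/27 (210.101.27.32 - 210.101.27.63) does not contain 210.101.27.0
  210.101.28.0/22 (210.101.28.0 - 210.101.31.255) does not contain 210.101.27.0
  242.101.0.0/17 (242.101.0.0 - 242.101.127.255) does not contain 210.101.27.0
  210.97.0.0/16 (210.97.0.0 - 210.97.255.255) does not contain 210.101.27.0
Longest matching prefix is /15 -> interface ens6.

ens6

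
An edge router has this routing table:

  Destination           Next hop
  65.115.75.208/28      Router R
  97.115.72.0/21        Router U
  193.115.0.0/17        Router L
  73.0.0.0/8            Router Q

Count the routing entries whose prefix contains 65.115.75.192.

0

No listed prefix contains 65.115.75.192.
Total matching entries: 0.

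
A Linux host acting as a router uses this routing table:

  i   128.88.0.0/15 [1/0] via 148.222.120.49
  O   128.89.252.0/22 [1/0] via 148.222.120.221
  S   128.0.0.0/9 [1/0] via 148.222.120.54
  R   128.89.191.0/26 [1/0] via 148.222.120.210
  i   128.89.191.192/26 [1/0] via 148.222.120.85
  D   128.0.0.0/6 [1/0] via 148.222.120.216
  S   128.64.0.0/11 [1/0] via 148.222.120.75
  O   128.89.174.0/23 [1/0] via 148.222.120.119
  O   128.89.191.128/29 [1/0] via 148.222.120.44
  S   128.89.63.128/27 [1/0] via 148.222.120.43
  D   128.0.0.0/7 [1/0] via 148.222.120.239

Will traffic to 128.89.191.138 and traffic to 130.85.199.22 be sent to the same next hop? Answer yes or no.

128.89.191.138: longest match 128.88.0.0/15 -> 148.222.120.49
130.85.199.22: longest match 128.0.0.0/6 -> 148.222.120.216

no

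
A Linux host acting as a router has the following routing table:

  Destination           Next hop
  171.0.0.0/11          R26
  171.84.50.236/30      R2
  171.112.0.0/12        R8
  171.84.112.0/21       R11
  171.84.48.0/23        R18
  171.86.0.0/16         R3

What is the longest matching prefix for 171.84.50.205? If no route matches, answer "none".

171.84.50.205 is outside every listed prefix and there is no default route.

none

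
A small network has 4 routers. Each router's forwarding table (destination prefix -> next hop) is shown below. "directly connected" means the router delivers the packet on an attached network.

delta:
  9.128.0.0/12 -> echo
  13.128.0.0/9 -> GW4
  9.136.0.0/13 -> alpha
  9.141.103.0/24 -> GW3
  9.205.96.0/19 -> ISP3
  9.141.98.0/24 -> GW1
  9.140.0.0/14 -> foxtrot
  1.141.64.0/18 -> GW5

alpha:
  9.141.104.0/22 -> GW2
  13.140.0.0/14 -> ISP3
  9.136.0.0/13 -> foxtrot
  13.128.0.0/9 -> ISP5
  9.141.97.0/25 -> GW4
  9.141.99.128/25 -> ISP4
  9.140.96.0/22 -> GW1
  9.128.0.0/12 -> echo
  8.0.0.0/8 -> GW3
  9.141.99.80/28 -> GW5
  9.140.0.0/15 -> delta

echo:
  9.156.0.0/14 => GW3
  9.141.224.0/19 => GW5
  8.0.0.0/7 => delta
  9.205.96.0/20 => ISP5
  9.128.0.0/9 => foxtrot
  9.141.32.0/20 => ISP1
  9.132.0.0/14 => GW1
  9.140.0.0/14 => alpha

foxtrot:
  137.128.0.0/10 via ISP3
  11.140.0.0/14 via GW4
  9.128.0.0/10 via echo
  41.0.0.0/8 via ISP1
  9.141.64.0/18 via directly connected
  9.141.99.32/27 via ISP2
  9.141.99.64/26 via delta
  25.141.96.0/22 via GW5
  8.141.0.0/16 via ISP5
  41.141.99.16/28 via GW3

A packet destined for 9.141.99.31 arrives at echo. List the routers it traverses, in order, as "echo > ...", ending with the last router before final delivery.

At echo: longest match for 9.141.99.31 is 9.140.0.0/14 -> alpha
At alpha: longest match for 9.141.99.31 is 9.140.0.0/15 -> delta
At delta: longest match for 9.141.99.31 is 9.140.0.0/14 -> foxtrot
At foxtrot: longest match for 9.141.99.31 is 9.141.64.0/18 -> directly connected

echo > alpha > delta > foxtrot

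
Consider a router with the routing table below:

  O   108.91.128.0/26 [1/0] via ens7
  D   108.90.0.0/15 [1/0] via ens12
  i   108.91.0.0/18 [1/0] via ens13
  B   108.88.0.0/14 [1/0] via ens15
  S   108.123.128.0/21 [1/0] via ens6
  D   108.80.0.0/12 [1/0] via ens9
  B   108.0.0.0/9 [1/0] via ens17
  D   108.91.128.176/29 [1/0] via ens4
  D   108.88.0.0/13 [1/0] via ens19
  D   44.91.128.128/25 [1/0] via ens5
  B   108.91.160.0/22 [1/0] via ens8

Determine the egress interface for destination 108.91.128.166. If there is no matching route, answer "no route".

Routes whose prefix contains 108.91.128.166:
  108.0.0.0/9 (108.0.0.0 - 108.127.255.255) -> ens17
  108.80.0.0/12 (108.80.0.0 - 108.95.255.255) -> ens9
  108.88.0.0/13 (108.88.0.0 - 108.95.255.255) -> ens19
  108.88.0.0/14 (108.88.0.0 - 108.91.255.255) -> ens15
  108.90.0.0/15 (108.90.0.0 - 108.91.255.255) -> ens12
More-specific entries that do NOT match:
  108.91.128.176/29 (108.91.128.176 - 108.91.128.183) does not contain 108.91.128.166
  108.91.128.0/26 (108.91.128.0 - 108.91.128.63) does not contain 108.91.128.166
  44.91.128.128/25 (44.91.128.128 - 44.91.128.255) does not contain 108.91.128.166
  108.91.160.0/22 (108.91.160.0 - 108.91.163.255) does not contain 108.91.128.166
  108.123.128.0/21 (108.123.128.0 - 108.123.135.255) does not contain 108.91.128.166
  108.91.0.0/18 (108.91.0.0 - 108.91.63.255) does not contain 108.91.128.166
Longest matching prefix is /15 -> interface ens12.

ens12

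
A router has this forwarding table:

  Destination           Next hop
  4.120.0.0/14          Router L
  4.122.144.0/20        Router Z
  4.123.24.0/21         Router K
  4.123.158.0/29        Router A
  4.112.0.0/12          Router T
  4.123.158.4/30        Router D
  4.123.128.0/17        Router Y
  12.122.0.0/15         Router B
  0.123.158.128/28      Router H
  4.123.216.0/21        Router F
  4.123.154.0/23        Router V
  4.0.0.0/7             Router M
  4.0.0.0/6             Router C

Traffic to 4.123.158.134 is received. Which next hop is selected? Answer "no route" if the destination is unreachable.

Routes whose prefix contains 4.123.158.134:
  4.0.0.0/6 (4.0.0.0 - 7.255.255.255) -> Router C
  4.0.0.0/7 (4.0.0.0 - 5.255.255.255) -> Router M
  4.112.0.0/12 (4.112.0.0 - 4.127.255.255) -> Router T
  4.120.0.0/14 (4.120.0.0 - 4.123.255.255) -> Router L
  4.123.128.0/17 (4.123.128.0 - 4.123.255.255) -> Router Y
More-specific entries that do NOT match:
  4.123.158.4/30 (4.123.158.4 - 4.123.158.7) does not contain 4.123.158.134
  4.123.158.0/29 (4.123.158.0 - 4.123.158.7) does not contain 4.123.158.134
  0.123.158.128/28 (0.123.158.128 - 0.123.158.143) does not contain 4.123.158.134
  4.123.154.0/23 (4.123.154.0 - 4.123.155.255) does not contain 4.123.158.134
  4.123.24.0/21 (4.123.24.0 - 4.123.31.255) does not contain 4.123.158.134
  4.123.216.0/21 (4.123.216.0 - 4.123.223.255) does not contain 4.123.158.134
  4.122.144.0/20 (4.122.144.0 - 4.122.159.255) does not contain 4.123.158.134
Longest matching prefix is /17 -> next hop Router Y.

Router Y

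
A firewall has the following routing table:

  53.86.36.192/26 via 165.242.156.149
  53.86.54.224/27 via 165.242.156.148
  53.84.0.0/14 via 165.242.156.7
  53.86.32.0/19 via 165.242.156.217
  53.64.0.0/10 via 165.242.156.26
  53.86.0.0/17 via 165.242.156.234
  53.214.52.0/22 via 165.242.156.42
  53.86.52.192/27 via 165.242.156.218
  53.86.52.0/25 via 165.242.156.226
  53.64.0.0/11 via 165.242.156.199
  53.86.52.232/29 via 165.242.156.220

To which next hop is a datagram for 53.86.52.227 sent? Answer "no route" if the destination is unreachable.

165.242.156.217

Routes whose prefix contains 53.86.52.227:
  53.64.0.0/10 (53.64.0.0 - 53.127.255.255) -> 165.242.156.26
  53.64.0.0/11 (53.64.0.0 - 53.95.255.255) -> 165.242.156.199
  53.84.0.0/14 (53.84.0.0 - 53.87.255.255) -> 165.242.156.7
  53.86.0.0/17 (53.86.0.0 - 53.86.127.255) -> 165.242.156.234
  53.86.32.0/19 (53.86.32.0 - 53.86.63.255) -> 165.242.156.217
More-specific entries that do NOT match:
  53.86.52.232/29 (53.86.52.232 - 53.86.52.239) does not contain 53.86.52.227
  53.86.54.224/27 (53.86.54.224 - 53.86.54.255) does not contain 53.86.52.227
  53.86.52.192/27 (53.86.52.192 - 53.86.52.223) does not contain 53.86.52.227
  53.86.36.192/26 (53.86.36.192 - 53.86.36.255) does not contain 53.86.52.227
  53.86.52.0/25 (53.86.52.0 - 53.86.52.127) does not contain 53.86.52.227
  53.214.52.0/22 (53.214.52.0 - 53.214.55.255) does not contain 53.86.52.227
Longest matching prefix is /19 -> next hop 165.242.156.217.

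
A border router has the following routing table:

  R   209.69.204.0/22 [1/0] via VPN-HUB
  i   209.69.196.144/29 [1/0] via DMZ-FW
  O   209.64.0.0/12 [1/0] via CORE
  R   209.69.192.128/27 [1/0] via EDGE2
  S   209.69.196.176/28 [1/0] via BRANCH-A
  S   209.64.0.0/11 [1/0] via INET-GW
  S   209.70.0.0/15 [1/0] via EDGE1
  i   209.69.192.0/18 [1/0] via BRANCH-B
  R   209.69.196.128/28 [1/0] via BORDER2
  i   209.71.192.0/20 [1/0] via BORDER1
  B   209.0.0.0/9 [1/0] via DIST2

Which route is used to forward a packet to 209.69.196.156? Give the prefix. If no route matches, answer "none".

Entries matching 209.69.196.156:
  209.0.0.0/9 (209.0.0.0 - 209.127.255.255)
  209.64.0.0/11 (209.64.0.0 - 209.95.255.255)
  209.64.0.0/12 (209.64.0.0 - 209.79.255.255)
  209.69.192.0/18 (209.69.192.0 - 209.69.255.255)
Most specific is 209.69.192.0/18.

209.69.192.0/18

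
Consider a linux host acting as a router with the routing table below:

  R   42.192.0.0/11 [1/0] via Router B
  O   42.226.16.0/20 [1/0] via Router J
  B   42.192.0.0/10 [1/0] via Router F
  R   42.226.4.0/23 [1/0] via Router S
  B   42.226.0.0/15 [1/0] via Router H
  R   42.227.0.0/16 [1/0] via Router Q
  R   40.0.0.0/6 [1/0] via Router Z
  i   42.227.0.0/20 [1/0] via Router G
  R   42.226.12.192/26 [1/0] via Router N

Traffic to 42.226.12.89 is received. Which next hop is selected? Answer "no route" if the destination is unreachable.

Router H

Routes whose prefix contains 42.226.12.89:
  40.0.0.0/6 (40.0.0.0 - 43.255.255.255) -> Router Z
  42.192.0.0/10 (42.192.0.0 - 42.255.255.255) -> Router F
  42.226.0.0/15 (42.226.0.0 - 42.227.255.255) -> Router H
More-specific entries that do NOT match:
  42.226.12.192/26 (42.226.12.192 - 42.226.12.255) does not contain 42.226.12.89
  42.226.4.0/23 (42.226.4.0 - 42.226.5.255) does not contain 42.226.12.89
  42.226.16.0/20 (42.226.16.0 - 42.226.31.255) does not contain 42.226.12.89
  42.227.0.0/20 (42.227.0.0 - 42.227.15.255) does not contain 42.226.12.89
  42.227.0.0/16 (42.227.0.0 - 42.227.255.255) does not contain 42.226.12.89
Longest matching prefix is /15 -> next hop Router H.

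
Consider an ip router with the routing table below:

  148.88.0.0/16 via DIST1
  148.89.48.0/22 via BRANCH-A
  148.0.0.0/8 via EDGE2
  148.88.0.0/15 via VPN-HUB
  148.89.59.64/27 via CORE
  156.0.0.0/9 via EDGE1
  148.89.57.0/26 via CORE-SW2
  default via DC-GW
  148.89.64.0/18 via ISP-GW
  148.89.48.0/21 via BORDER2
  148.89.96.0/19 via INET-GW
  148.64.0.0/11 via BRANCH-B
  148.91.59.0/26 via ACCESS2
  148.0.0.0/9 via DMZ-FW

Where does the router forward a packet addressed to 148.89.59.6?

VPN-HUB

Routes whose prefix contains 148.89.59.6:
  0.0.0.0/0 (default, matches everything) -> DC-GW
  148.0.0.0/8 (148.0.0.0 - 148.255.255.255) -> EDGE2
  148.0.0.0/9 (148.0.0.0 - 148.127.255.255) -> DMZ-FW
  148.64.0.0/11 (148.64.0.0 - 148.95.255.255) -> BRANCH-B
  148.88.0.0/15 (148.88.0.0 - 148.89.255.255) -> VPN-HUB
More-specific entries that do NOT match:
  148.89.59.64/27 (148.89.59.64 - 148.89.59.95) does not contain 148.89.59.6
  148.89.57.0/26 (148.89.57.0 - 148.89.57.63) does not contain 148.89.59.6
  148.91.59.0/26 (148.91.59.0 - 148.91.59.63) does not contain 148.89.59.6
  148.89.48.0/22 (148.89.48.0 - 148.89.51.255) does not contain 148.89.59.6
  148.89.48.0/21 (148.89.48.0 - 148.89.55.255) does not contain 148.89.59.6
  148.89.96.0/19 (148.89.96.0 - 148.89.127.255) does not contain 148.89.59.6
  148.89.64.0/18 (148.89.64.0 - 148.89.127.255) does not contain 148.89.59.6
  148.88.0.0/16 (148.88.0.0 - 148.88.255.255) does not contain 148.89.59.6
Longest matching prefix is /15 -> next hop VPN-HUB.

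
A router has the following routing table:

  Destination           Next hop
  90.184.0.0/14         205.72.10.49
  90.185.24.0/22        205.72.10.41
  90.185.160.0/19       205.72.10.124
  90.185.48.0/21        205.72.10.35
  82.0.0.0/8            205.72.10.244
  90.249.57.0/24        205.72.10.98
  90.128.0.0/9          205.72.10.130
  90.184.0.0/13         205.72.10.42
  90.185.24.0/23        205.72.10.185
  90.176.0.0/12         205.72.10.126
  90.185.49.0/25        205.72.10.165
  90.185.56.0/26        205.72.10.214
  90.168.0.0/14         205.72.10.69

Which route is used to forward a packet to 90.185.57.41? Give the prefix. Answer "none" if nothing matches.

Entries matching 90.185.57.41:
  90.128.0.0/9 (90.128.0.0 - 90.255.255.255)
  90.176.0.0/12 (90.176.0.0 - 90.191.255.255)
  90.184.0.0/13 (90.184.0.0 - 90.191.255.255)
  90.184.0.0/14 (90.184.0.0 - 90.187.255.255)
Most specific is 90.184.0.0/14.

90.184.0.0/14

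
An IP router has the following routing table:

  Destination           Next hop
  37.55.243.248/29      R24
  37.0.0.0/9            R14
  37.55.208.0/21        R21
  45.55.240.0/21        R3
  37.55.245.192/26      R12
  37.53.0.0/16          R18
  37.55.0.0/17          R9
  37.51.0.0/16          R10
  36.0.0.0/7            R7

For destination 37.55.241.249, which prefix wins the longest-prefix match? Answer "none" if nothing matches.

Entries matching 37.55.241.249:
  36.0.0.0/7 (36.0.0.0 - 37.255.255.255)
  37.0.0.0/9 (37.0.0.0 - 37.127.255.255)
Most specific is 37.0.0.0/9.

37.0.0.0/9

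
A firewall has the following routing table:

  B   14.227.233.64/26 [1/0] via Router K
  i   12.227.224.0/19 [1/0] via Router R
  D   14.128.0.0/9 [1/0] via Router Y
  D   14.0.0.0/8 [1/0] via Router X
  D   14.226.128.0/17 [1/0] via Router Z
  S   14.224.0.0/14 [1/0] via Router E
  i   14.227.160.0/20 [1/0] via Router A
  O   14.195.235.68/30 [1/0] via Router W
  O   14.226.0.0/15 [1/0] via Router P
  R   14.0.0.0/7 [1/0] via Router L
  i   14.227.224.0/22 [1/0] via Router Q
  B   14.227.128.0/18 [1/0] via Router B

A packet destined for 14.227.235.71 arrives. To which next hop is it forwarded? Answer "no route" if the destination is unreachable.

Routes whose prefix contains 14.227.235.71:
  14.0.0.0/7 (14.0.0.0 - 15.255.255.255) -> Router L
  14.0.0.0/8 (14.0.0.0 - 14.255.255.255) -> Router X
  14.128.0.0/9 (14.128.0.0 - 14.255.255.255) -> Router Y
  14.224.0.0/14 (14.224.0.0 - 14.227.255.255) -> Router E
  14.226.0.0/15 (14.226.0.0 - 14.227.255.255) -> Router P
More-specific entries that do NOT match:
  14.195.235.68/30 (14.195.235.68 - 14.195.235.71) does not contain 14.227.235.71
  14.227.233.64/26 (14.227.233.64 - 14.227.233.127) does not contain 14.227.235.71
  14.227.224.0/22 (14.227.224.0 - 14.227.227.255) does not contain 14.227.235.71
  14.227.160.0/20 (14.227.160.0 - 14.227.175.255) does not contain 14.227.235.71
  12.227.224.0/19 (12.227.224.0 - 12.227.255.255) does not contain 14.227.235.71
  14.227.128.0/18 (14.227.128.0 - 14.227.191.255) does not contain 14.227.235.71
  14.226.128.0/17 (14.226.128.0 - 14.226.255.255) does not contain 14.227.235.71
Longest matching prefix is /15 -> next hop Router P.

Router P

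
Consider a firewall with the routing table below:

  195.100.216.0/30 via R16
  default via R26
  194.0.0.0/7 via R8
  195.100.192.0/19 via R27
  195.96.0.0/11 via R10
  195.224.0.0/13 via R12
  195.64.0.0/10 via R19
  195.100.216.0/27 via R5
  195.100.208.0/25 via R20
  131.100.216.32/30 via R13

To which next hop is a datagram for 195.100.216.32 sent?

Routes whose prefix contains 195.100.216.32:
  0.0.0.0/0 (default, matches everything) -> R26
  194.0.0.0/7 (194.0.0.0 - 195.255.255.255) -> R8
  195.64.0.0/10 (195.64.0.0 - 195.127.255.255) -> R19
  195.96.0.0/11 (195.96.0.0 - 195.127.255.255) -> R10
  195.100.192.0/19 (195.100.192.0 - 195.100.223.255) -> R27
More-specific entries that do NOT match:
  195.100.216.0/30 (195.100.216.0 - 195.100.216.3) does not contain 195.100.216.32
  131.100.216.32/30 (131.100.216.32 - 131.100.216.35) does not contain 195.100.216.32
  195.100.216.0/27 (195.100.216.0 - 195.100.216.31) does not contain 195.100.216.32
  195.100.208.0/25 (195.100.208.0 - 195.100.208.127) does not contain 195.100.216.32
Longest matching prefix is /19 -> next hop R27.

R27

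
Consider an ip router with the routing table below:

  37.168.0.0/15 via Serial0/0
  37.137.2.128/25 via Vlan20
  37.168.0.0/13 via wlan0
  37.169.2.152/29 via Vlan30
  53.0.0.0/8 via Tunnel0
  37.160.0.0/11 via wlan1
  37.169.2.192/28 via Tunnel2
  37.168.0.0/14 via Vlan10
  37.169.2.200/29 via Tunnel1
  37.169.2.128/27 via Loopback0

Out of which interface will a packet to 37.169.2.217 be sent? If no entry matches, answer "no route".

Serial0/0

Routes whose prefix contains 37.169.2.217:
  37.160.0.0/11 (37.160.0.0 - 37.191.255.255) -> wlan1
  37.168.0.0/13 (37.168.0.0 - 37.175.255.255) -> wlan0
  37.168.0.0/14 (37.168.0.0 - 37.171.255.255) -> Vlan10
  37.168.0.0/15 (37.168.0.0 - 37.169.255.255) -> Serial0/0
More-specific entries that do NOT match:
  37.169.2.152/29 (37.169.2.152 - 37.169.2.159) does not contain 37.169.2.217
  37.169.2.200/29 (37.169.2.200 - 37.169.2.207) does not contain 37.169.2.217
  37.169.2.192/28 (37.169.2.192 - 37.169.2.207) does not contain 37.169.2.217
  37.169.2.128/27 (37.169.2.128 - 37.169.2.159) does not contain 37.169.2.217
  37.137.2.128/25 (37.137.2.128 - 37.137.2.255) does not contain 37.169.2.217
Longest matching prefix is /15 -> interface Serial0/0.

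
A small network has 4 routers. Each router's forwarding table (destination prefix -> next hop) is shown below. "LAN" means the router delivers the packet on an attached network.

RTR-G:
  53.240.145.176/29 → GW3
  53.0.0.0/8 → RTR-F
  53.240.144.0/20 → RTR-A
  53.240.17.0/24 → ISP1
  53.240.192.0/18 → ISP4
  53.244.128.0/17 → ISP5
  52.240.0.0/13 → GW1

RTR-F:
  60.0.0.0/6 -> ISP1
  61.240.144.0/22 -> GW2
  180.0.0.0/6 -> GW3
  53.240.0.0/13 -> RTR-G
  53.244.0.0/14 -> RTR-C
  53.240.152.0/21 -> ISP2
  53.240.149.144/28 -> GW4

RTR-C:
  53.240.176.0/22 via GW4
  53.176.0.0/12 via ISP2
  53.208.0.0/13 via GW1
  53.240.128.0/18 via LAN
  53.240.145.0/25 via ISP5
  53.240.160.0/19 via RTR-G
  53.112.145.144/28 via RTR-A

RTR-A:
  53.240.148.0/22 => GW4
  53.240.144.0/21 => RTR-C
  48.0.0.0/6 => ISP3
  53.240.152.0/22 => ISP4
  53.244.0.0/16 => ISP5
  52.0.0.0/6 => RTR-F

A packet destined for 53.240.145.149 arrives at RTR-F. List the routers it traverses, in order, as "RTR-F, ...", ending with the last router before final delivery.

RTR-F, RTR-G, RTR-A, RTR-C

At RTR-F: longest match for 53.240.145.149 is 53.240.0.0/13 -> RTR-G
At RTR-G: longest match for 53.240.145.149 is 53.240.144.0/20 -> RTR-A
At RTR-A: longest match for 53.240.145.149 is 53.240.144.0/21 -> RTR-C
At RTR-C: longest match for 53.240.145.149 is 53.240.128.0/18 -> LAN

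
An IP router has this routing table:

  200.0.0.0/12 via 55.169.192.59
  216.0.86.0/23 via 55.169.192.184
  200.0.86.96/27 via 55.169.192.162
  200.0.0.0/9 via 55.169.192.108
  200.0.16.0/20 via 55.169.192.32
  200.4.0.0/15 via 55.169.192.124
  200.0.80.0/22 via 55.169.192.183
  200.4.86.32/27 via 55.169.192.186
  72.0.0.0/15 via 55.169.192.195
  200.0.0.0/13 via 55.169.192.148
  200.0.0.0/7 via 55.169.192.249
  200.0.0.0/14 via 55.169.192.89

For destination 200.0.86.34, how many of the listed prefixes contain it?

5

Prefixes containing 200.0.86.34:
  200.0.0.0/7 (200.0.0.0 - 201.255.255.255)
  200.0.0.0/9 (200.0.0.0 - 200.127.255.255)
  200.0.0.0/12 (200.0.0.0 - 200.15.255.255)
  200.0.0.0/13 (200.0.0.0 - 200.7.255.255)
  200.0.0.0/14 (200.0.0.0 - 200.3.255.255)
Total matching entries: 5.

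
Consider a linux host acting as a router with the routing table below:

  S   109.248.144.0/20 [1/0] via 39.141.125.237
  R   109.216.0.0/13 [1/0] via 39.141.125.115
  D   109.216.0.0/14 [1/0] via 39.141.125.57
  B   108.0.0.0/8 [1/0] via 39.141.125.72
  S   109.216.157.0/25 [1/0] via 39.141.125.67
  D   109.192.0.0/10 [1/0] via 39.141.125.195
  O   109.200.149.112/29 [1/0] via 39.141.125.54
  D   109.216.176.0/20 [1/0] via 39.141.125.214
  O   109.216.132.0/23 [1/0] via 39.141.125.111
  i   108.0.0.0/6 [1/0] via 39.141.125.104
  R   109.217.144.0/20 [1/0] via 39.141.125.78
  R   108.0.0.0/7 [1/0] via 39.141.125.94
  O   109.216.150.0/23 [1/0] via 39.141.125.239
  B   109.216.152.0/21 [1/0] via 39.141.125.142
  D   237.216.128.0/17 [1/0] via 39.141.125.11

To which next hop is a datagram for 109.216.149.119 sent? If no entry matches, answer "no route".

39.141.125.57

Routes whose prefix contains 109.216.149.119:
  108.0.0.0/6 (108.0.0.0 - 111.255.255.255) -> 39.141.125.104
  108.0.0.0/7 (108.0.0.0 - 109.255.255.255) -> 39.141.125.94
  109.192.0.0/10 (109.192.0.0 - 109.255.255.255) -> 39.141.125.195
  109.216.0.0/13 (109.216.0.0 - 109.223.255.255) -> 39.141.125.115
  109.216.0.0/14 (109.216.0.0 - 109.219.255.255) -> 39.141.125.57
More-specific entries that do NOT match:
  109.200.149.112/29 (109.200.149.112 - 109.200.149.119) does not contain 109.216.149.119
  109.216.157.0/25 (109.216.157.0 - 109.216.157.127) does not contain 109.216.149.119
  109.216.132.0/23 (109.216.132.0 - 109.216.133.255) does not contain 109.216.149.119
  109.216.150.0/23 (109.216.150.0 - 109.216.151.255) does not contain 109.216.149.119
  109.216.152.0/21 (109.216.152.0 - 109.216.159.255) does not contain 109.216.149.119
  109.248.144.0/20 (109.248.144.0 - 109.248.159.255) does not contain 109.216.149.119
  109.216.176.0/20 (109.216.176.0 - 109.216.191.255) does not contain 109.216.149.119
  109.217.144.0/20 (109.217.144.0 - 109.217.159.255) does not contain 109.216.149.119
  237.216.128.0/17 (237.216.128.0 - 237.216.255.255) does not contain 109.216.149.119
Longest matching prefix is /14 -> next hop 39.141.125.57.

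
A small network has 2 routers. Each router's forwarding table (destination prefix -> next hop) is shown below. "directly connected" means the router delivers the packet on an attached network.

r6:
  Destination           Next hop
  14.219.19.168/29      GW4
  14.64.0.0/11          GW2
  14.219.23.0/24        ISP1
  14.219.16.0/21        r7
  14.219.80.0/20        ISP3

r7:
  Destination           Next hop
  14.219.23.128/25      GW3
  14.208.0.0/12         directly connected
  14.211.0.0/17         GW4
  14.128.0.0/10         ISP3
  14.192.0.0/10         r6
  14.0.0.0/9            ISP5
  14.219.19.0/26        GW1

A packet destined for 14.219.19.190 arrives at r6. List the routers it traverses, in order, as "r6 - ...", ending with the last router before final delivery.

r6 - r7

At r6: longest match for 14.219.19.190 is 14.219.16.0/21 -> r7
At r7: longest match for 14.219.19.190 is 14.208.0.0/12 -> directly connected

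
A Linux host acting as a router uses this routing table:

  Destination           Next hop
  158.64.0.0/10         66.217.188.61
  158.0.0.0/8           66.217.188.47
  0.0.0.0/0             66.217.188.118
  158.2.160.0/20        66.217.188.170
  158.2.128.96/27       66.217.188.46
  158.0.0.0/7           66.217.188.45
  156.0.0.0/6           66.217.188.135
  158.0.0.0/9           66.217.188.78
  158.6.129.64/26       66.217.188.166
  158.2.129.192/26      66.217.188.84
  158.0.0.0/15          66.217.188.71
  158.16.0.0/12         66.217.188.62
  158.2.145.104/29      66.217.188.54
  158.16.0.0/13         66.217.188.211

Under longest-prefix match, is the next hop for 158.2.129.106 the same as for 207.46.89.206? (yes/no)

no

158.2.129.106: longest match 158.0.0.0/9 -> 66.217.188.78
207.46.89.206: longest match 0.0.0.0/0 -> 66.217.188.118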